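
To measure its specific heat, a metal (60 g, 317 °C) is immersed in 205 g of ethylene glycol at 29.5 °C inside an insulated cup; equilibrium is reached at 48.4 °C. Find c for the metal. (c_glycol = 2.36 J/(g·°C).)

c ≈ 0.567 J/(g·°C)

m_s c (T_s − T_f) = m_glycol c_glycol (T_f − T_0):
60·c·(317 − 48.4) = 205·2.36·(48.4 − 29.5)
16116 c = 9143.8  ⇒  c ≈ 0.5674 J/(g·°C)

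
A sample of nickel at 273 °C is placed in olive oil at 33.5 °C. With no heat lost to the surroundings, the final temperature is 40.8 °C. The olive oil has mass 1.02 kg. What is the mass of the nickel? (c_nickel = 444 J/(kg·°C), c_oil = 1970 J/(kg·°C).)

Heat gained plus heat lost sum to zero:
m×444×(40.8 − 273) + 1.02×1970×(40.8 − 33.5) = 0
-103097 m = -14669
m = -14669/-103097 ≈ 0.1423 kg

m ≈ 0.142 kg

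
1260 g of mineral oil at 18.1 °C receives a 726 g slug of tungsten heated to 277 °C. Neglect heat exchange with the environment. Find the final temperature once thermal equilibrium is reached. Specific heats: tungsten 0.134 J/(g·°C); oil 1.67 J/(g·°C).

Energy conservation, ΣQ = 0:
726·0.134·(T − 277) + 1260·1.67·(T − 18.1) = 0
97.28(T − 277) + 2104.2(T − 18.1) = 0
(97.28 + 2104.2) T = 97.28·277 + 2104.2·18.1
T = 65034 / 2201.5 = 29.5 °C

T_f ≈ 29.5 °C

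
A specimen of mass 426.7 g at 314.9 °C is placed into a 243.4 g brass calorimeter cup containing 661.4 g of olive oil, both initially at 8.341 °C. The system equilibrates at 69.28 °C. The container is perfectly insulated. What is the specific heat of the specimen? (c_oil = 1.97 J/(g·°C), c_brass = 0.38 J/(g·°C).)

c ≈ 0.811 J/(g·°C)

Let T be the final temperature. ΣQ_i = 0:
426.7×c×(69.28 − 314.9) + 661.4×1.97×(69.28 − 8.341) + 243.4×0.38×(69.28 − 8.341) = 0
-104806 c = -85037
c = -85037/-104806 ≈ 0.8114 J/(g·°C)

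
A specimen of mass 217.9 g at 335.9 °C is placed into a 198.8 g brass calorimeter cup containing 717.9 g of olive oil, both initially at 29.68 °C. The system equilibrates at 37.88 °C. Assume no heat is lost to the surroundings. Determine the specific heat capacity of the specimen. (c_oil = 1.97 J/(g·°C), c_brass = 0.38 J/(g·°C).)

c ≈ 0.188 J/(g·°C)

Net heat exchanged in the isolated system is zero:
217.9·c·(37.88 − 335.9) + 717.9·1.97·(37.88 − 29.68) + 198.8·0.38·(37.88 − 29.68) = 0
-64939 c = -12216
c = -12216/-64939 ≈ 0.1881 J/(g·°C)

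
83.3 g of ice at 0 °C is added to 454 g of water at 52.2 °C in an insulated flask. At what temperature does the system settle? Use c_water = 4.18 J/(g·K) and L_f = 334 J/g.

Net heat exchanged in the isolated system is zero:
melt ice: 83.3·334 = 27822; meltwater 0→T: 83.3·4.18·T = 348.19 T; water: 1897.7(T − 52.2)
2245.9 T = 99061 − 27822 = 71239
T ≈ 31.72 °C — above 0 °C, consistent with complete melting.

T_f ≈ 31.7 °C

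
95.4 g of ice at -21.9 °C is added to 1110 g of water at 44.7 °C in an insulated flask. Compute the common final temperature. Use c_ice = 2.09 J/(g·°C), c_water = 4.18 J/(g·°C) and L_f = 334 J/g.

Sum of m c ΔT and latent-heat terms is zero:
warm ice to 0 °C: 95.4·2.09·(0 − (-21.9)) = 4366.6; melt ice: 95.4·334 = 31864; warm the meltwater: 398.77 T; water cools: 1110·4.18·(T − 44.7) = 4639.8(T − 44.7)
5038.6 T = 207399 − 36230 = 171169
T ≈ 33.97 °C — above 0 °C, consistent with complete melting.

T_f ≈ 34.0 °C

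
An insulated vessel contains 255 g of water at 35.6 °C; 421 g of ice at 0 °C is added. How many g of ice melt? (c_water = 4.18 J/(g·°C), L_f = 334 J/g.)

Cooling the water to 0 °C releases 255·4.18·35.6 = 37946 J.
Melting all 421 g of ice would need 421·334 = 140614 J.
Since 37946 < 140614 J, not all the ice melts; equilibrium is at 0 °C.
m_melt = 37946 / L_f = 113.6 g.

m_melted ≈ 114 g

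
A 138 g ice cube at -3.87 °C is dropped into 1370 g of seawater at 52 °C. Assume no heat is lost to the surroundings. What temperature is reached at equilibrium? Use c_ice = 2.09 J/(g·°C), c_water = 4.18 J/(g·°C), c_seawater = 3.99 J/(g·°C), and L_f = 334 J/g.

Setting the total heat transfer to zero:
ice -3.87→0 °C: 138×2.09×3.87 = 1116.2
  latent heat to melt: 138×334 = 46092
  meltwater 0→T: 138×4.18×T = 576.84 T
  seawater: 5466.3(T − 52)
6043.1 T = 284248 − 47208 = 237039
T ≈ 39.22 °C (positive, so assuming full melt was valid).

T_f ≈ 39.2 °C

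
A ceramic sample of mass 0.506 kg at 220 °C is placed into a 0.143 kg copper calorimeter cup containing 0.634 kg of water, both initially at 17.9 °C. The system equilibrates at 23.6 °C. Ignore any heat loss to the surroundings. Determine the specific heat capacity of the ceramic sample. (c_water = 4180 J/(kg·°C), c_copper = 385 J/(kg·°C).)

Taking heat into each body as positive, Σ m c ΔT = 0:
0.506·c·(23.6 − 220) + 0.634·4180·(23.6 − 17.9) + 0.143·385·(23.6 − 17.9) = 0
-99.38 c = -15419
c = -15419/-99.38 ≈ 155.2 J/(kg·°C)

c ≈ 155 J/(kg·°C)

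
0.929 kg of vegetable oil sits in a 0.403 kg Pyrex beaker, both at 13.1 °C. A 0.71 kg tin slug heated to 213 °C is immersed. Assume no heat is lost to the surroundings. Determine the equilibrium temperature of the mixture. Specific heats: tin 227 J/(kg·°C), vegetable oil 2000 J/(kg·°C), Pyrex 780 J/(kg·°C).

Energy conservation, ΣQ = 0:
0.71·227·(T − 213) + 0.929·2000·(T − 13.1) + 0.403·780·(T − 13.1) = 0
161.17(T − 213) + 1858(T − 13.1) + 314.34(T − 13.1) = 0
2333.5 T = 62787
T = 62787 / 2333.5 = 26.9 °C

T_f ≈ 26.9 °C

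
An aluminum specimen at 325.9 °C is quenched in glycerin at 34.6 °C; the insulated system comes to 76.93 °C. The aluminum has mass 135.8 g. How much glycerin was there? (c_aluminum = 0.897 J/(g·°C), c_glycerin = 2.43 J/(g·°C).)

Taking heat into each body as positive, Σ m c ΔT = 0:
135.8·0.897·(76.93 − 325.9) + m·2.43·(76.93 − 34.6) = 0
102.86 m = 30328
m = 30328/102.86 ≈ 294.8 g

m ≈ 295 g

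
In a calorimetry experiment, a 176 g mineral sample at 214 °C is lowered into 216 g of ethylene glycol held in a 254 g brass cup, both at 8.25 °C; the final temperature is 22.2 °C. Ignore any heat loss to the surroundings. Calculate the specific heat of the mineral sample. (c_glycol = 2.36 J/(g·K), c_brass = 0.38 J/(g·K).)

Let T be the final temperature. ΣQ_i = 0:
176·c·(22.2 − 214) + 216·2.36·(22.2 − 8.25) + 254·0.38·(22.2 − 8.25) = 0
-33757 c = -8457.6
c = -8457.6/-33757 ≈ 0.2505 J/(g·K)

c ≈ 0.251 J/(g·K)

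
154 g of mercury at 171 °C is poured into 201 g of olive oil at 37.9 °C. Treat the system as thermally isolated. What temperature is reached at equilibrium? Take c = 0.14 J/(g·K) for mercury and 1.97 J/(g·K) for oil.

Conservation of energy gives ΣQ = 0:
154*0.14*(T − 171) + 201*1.97*(T − 37.9) = 0
21.56(T − 171) + 395.97(T − 37.9) = 0
417.53 T = 18694
T ≈ 44.77 °C

T_f ≈ 44.8 °C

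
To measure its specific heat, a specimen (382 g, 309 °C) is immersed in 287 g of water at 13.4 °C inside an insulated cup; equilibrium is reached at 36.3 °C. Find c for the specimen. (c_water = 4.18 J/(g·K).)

c ≈ 0.264 J/(g·K)

Heat lost by the specimen = heat gained by the water:
382·c·(309 − 36.3) = 287·4.18·(36.3 − 13.4)
104171 c = 27472  ⇒  c ≈ 0.2637 J/(g·K)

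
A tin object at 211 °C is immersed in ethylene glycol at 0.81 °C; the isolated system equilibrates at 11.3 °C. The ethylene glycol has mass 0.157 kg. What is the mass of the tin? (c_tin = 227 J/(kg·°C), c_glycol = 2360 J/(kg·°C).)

m ≈ 0.0857 kg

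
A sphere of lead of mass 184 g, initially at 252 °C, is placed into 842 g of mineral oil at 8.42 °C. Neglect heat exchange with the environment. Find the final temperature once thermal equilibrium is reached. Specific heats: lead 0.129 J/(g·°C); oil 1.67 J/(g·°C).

T_f ≈ 12.5 °C

Taking heat into each body as positive, Σ m c ΔT = 0:
184×0.129×(T − 252) + 842×1.67×(T − 8.42) = 0
23.74(T − 252) + 1406.1(T − 8.42) = 0
1429.9 T = 17821
T ≈ 12.46 °C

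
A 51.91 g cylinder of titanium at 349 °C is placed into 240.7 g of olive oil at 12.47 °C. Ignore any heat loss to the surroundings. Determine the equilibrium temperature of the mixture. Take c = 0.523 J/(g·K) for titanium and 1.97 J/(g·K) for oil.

Taking heat into each body as positive, Σ m c ΔT = 0:
51.91*0.523*(T − 349) + 240.7*1.97*(T − 12.47) = 0
(27.15 + 474.18) T = 27.15*349 + 474.18*12.47
T = 15388 / 501.33 = 30.7 °C

T_f ≈ 30.7 °C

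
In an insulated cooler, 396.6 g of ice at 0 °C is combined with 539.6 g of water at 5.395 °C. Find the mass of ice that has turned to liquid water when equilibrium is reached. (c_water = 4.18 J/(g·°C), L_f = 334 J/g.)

m_melted ≈ 36.4 g

Cooling the water to 0 °C releases 539.6·4.18·5.395 = 12169 J.
To melt every bit of ice: 396.6·334 = 132464 J.
12169 J < 132464 J, so only part of the ice melts and the system sits at 0 °C.
Mass melted = 12169/334 ≈ 36.43 g.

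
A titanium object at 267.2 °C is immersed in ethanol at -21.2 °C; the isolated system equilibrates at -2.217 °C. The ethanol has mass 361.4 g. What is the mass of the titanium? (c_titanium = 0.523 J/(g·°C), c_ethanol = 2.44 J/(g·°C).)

Let T be the final temperature. ΣQ_i = 0:
m·0.523·(-2.217 − 267.2) + 361.4·2.44·(-2.217 − (-21.2)) = 0
-140.91 m = -16740
m = -16740/-140.91 ≈ 118.8 g

m ≈ 119 g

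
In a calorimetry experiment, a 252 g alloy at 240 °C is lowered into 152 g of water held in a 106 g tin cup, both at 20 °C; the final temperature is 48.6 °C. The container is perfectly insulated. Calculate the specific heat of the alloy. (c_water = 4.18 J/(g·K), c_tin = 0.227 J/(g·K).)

Setting the total heat transfer to zero:
252·c·(48.6 − 240) + 152·4.18·(48.6 − 20) + 106·0.227·(48.6 − 20) = 0
-48233 c = -18859
c = -18859/-48233 ≈ 0.391 J/(g·K)

c ≈ 0.391 J/(g·K)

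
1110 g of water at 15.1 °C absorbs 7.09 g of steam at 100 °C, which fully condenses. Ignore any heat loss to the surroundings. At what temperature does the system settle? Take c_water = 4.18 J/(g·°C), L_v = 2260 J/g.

Conservation of energy gives ΣQ = 0:
latent heat released on condensation: 7.09·2260 = 16023; condensed water 100 °C→T: 29.64(T − 100); original water: 4639.8(T − 15.1)
4669.4 T = 16023 + 2963.6 + 70061 = 89048
T ≈ 19.07 °C, under the boiling point, so the assumption holds.

T_f ≈ 19.1 °C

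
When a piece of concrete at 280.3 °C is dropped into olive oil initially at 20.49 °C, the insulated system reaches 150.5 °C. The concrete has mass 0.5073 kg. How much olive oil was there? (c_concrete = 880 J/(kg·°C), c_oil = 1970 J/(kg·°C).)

Heat lost by the concrete = heat gained by the oil:
0.5073×880×(280.3 − 150.5) = m×1970×(150.5 − 20.49)
256120 m = 57946  ⇒  m ≈ 0.2262 kg

m ≈ 0.226 kg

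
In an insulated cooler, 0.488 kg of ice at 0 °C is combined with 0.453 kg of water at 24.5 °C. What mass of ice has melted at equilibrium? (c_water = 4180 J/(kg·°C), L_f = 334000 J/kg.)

m_melted ≈ 0.139 kg

Cooling the water to 0 °C releases 0.453×4180×24.5 = 46392 J.
Fully melting the ice requires m_ice L_f = 0.488×334000 = 162992 J.
Since 46392 < 162992 J, not all the ice melts; equilibrium is at 0 °C.
m_melted×334000 = 46392  ⇒  m_melted ≈ 0.1389 kg.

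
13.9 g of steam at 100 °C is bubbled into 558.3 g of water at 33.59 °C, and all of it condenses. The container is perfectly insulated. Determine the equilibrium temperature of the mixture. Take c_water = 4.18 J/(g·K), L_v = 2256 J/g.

Sum of m c ΔT and latent-heat terms is zero:
steam→water at 100 °C releases m L_v = 13.9×2256 = 31358; condensed water 100 °C→T: 58.1(T − 100); original water: 2333.7(T − 33.59)
2391.8 T = 31358 + 5810.2 + 78389 = 115557
T ≈ 48.31 °C — below 100 °C, confirming all the steam condensed.

T_f ≈ 48.3 °C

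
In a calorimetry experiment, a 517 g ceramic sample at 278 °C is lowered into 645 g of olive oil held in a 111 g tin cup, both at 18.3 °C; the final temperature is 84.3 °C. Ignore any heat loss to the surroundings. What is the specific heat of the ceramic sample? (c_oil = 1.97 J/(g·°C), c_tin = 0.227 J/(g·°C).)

Heat gained plus heat lost sum to zero:
517·c·(84.3 − 278) + 645·1.97·(84.3 − 18.3) + 111·0.227·(84.3 − 18.3) = 0
-100143 c = -85526
c = -85526/-100143 ≈ 0.854 J/(g·°C)

c ≈ 0.854 J/(g·°C)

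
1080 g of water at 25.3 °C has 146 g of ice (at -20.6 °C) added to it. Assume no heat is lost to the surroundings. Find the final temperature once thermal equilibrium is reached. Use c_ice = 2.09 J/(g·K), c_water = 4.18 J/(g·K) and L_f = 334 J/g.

Heat gained plus heat lost sum to zero:
warm ice to 0 °C: 146×2.09×(0 − (-20.6)) = 6285.9; melt ice: 146×334 = 48764; meltwater 0→T: 146×4.18×T = 610.28 T; water: 4514.4(T − 25.3)
5124.7 T = 114214 − 55050 = 59164
T ≈ 11.55 °C (positive, so assuming full melt was valid).

T_f ≈ 11.5 °C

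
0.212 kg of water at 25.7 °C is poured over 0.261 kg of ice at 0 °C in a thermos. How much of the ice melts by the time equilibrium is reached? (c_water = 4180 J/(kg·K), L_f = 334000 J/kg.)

m_melted ≈ 0.0682 kg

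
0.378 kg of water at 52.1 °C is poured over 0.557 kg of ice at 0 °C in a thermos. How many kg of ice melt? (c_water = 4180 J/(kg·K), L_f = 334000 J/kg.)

Heat available from the water dropping to 0 °C: 0.378·4180·52.1 = 82320 J.
Melting all 0.557 kg of ice would need 0.557·334000 = 186038 J.
82320 J < 186038 J, so only part of the ice melts and the system sits at 0 °C.
m_melt = 82320 / L_f = 0.2465 kg.

m_melted ≈ 0.246 kg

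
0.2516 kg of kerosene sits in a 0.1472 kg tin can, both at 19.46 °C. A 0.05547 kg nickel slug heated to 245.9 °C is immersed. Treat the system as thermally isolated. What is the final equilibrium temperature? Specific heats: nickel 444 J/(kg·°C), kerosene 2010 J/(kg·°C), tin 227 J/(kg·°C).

T_f ≈ 29.4 °C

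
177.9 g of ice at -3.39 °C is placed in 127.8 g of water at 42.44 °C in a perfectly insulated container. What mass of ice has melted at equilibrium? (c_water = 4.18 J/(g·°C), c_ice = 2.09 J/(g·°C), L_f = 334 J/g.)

m_melted ≈ 64.1 g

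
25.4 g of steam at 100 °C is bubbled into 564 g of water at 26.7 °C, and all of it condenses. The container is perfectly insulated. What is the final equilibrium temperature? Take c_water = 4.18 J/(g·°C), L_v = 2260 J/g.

T_f ≈ 53.2 °C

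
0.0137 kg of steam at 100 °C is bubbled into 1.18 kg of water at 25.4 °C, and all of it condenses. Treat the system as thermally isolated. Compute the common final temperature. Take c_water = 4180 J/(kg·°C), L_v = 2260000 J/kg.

Sum of m c ΔT and latent-heat terms is zero:
steam→water at 100 °C releases m L_v = 0.0137×2260000 = 30962
  condensate cools 100→T: 0.0137×4180×(T − 100) = 57.27(T − 100)
  water warms: 1.18×4180×(T − 25.4) = 4932.4(T − 25.4)
4989.7 T = 30962 + 5726.6 + 125283 = 161972
T ≈ 32.46 °C (< 100 °C, so full condensation is consistent).

T_f ≈ 32.5 °C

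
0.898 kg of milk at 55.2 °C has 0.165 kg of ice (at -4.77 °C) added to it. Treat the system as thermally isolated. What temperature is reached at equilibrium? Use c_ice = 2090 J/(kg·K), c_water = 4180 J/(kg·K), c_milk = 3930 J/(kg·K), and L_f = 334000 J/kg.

Let T be the final temperature. ΣQ_i = 0:
warm ice to 0 °C: 0.165×2090×(0 − (-4.77)) = 1644.9
  latent heat to melt: 0.165×334000 = 55110
  warm the meltwater: 689.7 T
  milk: 3529.1(T − 55.2)
4218.8 T = 194809 − 56755 = 138054
T ≈ 32.72 °C — above 0 °C, consistent with complete melting.

T_f ≈ 32.7 °C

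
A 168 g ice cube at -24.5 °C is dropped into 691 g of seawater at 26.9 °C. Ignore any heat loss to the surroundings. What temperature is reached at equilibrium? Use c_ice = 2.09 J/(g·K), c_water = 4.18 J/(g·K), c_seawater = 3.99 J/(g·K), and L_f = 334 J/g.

Energy conservation, ΣQ = 0:
ice -24.5→0 °C: 168·2.09·24.5 = 8602.4; melt ice: 168·334 = 56112; meltwater 0→T: 168·4.18·T = 702.24 T; seawater cools: 691·3.99·(T − 26.9) = 2757.1(T − 26.9)
3459.3 T = 74166 − 64714 = 9451.3
T ≈ 2.73 °C (positive, so assuming full melt was valid).

T_f ≈ 2.7 °C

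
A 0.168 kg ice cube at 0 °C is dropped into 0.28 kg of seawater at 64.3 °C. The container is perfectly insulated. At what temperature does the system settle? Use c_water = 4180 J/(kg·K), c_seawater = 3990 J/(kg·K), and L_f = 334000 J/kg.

T_f ≈ 8.6 °C

Let T be the final temperature. ΣQ_i = 0:
latent heat to melt: 0.168·334000 = 56112; warm the meltwater: 702.24 T; seawater: 1117.2(T − 64.3)
1819.4 T = 71836 − 56112 = 15724
T ≈ 8.64 °C — above 0 °C, consistent with complete melting.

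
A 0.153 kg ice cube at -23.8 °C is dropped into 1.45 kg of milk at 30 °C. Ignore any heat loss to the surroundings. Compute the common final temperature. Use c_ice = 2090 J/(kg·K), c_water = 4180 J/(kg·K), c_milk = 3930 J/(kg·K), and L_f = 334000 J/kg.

Taking heat into each body as positive, Σ m c ΔT = 0:
warm ice to 0 °C: 0.153·2090·(0 − (-23.8)) = 7610.5; melt ice: 0.153·334000 = 51102; meltwater 0→T: 0.153·4180·T = 639.54 T; milk: 5698.5(T − 30)
6338 T = 170955 − 58713 = 112242
T ≈ 17.71 °C (positive, so assuming full melt was valid).

T_f ≈ 17.7 °C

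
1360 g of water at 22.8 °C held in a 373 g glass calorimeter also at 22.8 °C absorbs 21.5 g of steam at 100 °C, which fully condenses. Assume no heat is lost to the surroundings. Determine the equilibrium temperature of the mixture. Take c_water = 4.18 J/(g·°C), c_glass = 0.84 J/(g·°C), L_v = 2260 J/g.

Sum of m c ΔT and latent-heat terms is zero:
steam→water at 100 °C releases m L_v = 21.5·2260 = 48590; condensed water 100 °C→T: 89.87(T − 100); water warms: 1360·4.18·(T − 22.8) = 5684.8(T − 22.8); cup: 313.32(T − 22.8)
6088 T = 48590 + 8987 + 136757 = 194334
T ≈ 31.92 °C, under the boiling point, so the assumption holds.

T_f ≈ 31.9 °C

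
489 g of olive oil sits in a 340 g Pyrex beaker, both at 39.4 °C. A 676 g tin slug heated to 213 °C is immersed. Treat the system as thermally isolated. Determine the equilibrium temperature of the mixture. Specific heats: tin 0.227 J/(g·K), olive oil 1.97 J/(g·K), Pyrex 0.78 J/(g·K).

T_f ≈ 58.7 °C

Energy conservation, ΣQ = 0:
676·0.227·(T − 213) + 489·1.97·(T − 39.4) + 340·0.78·(T − 39.4) = 0
1382 T = 81089
T = 81089/1382 ≈ 58.68 °C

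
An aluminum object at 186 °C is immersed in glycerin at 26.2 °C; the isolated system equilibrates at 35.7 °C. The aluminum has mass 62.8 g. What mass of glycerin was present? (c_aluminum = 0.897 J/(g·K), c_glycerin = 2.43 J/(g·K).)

Net heat exchanged in the isolated system is zero:
62.8×0.897×(35.7 − 186) + m×2.43×(35.7 − 26.2) = 0
23.09 m = 8466.6
m = 8466.6/23.09 ≈ 366.8 g

m ≈ 367 g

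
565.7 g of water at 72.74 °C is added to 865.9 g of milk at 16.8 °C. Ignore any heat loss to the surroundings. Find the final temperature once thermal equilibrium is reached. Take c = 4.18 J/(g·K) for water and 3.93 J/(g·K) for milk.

T_f ≈ 39.7 °C

Let T be the final temperature. ΣQ_i = 0:
565.7×4.18×(T − 72.74) + 865.9×3.93×(T − 16.8) = 0
2364.6(T − 72.74) + 3403(T − 16.8) = 0
(2364.6 + 3403) T = 2364.6×72.74 + 3403×16.8
T ≈ 39.73 °C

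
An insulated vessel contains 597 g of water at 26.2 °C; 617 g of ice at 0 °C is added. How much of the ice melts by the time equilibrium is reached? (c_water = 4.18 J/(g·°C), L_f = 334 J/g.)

m_melted ≈ 196 g

Heat available from the water dropping to 0 °C: 597·4.18·26.2 = 65381 J.
Melting all 617 g of ice would need 617·334 = 206078 J.
65381 J < 206078 J, so only part of the ice melts and the system sits at 0 °C.
m_melted·334 = 65381  ⇒  m_melted ≈ 195.8 g.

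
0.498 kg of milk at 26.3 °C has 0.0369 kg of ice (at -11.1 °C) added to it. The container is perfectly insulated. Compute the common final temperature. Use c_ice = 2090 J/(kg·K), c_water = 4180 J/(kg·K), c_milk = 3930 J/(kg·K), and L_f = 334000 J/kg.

T_f ≈ 18.1 °C

Conservation of energy gives ΣQ = 0:
ice -11.1→0 °C: 0.0369·2090·11.1 = 856.04; latent heat to melt: 0.0369·334000 = 12325; meltwater 0→T: 0.0369·4180·T = 154.24 T; milk: 1957.1(T − 26.3)
2111.4 T = 51473 − 13181 = 38292
T ≈ 18.14 °C — above 0 °C, consistent with complete melting.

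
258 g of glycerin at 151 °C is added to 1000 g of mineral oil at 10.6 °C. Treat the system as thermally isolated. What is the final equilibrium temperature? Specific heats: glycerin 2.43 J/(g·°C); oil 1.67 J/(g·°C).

T_f ≈ 48.9 °C

|Q_glycerin| = |Q_oil|:
258×2.43×(151 − T) = 1000×1.67×(T − 10.6)
626.94(151 − T) = 1670(T − 10.6)
2296.9 T = 112370  ⇒  T ≈ 48.92 °C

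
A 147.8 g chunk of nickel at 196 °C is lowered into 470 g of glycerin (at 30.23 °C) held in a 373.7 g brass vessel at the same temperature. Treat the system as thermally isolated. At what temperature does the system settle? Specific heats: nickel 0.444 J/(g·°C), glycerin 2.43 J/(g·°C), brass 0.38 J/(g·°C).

Energy conservation, ΣQ = 0:
147.8*0.444*(T − 196) + 470*2.43*(T − 30.23) + 373.7*0.38*(T − 30.23) = 0
65.62(T − 196) + 1142.1(T − 30.23) + 142.01(T − 30.23) = 0
(65.62 + 1142.1 + 142.01) T = 65.62*196 + 1142.1*30.23 + 142.01*30.23
T ≈ 38.29 °C

T_f ≈ 38.3 °C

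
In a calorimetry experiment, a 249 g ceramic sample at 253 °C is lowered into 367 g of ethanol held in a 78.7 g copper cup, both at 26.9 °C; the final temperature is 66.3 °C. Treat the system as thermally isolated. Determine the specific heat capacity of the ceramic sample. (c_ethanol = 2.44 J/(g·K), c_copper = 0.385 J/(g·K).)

Net heat exchanged in the isolated system is zero:
249×c×(66.3 − 253) + 367×2.44×(66.3 − 26.9) + 78.7×0.385×(66.3 − 26.9) = 0
-46488 c = -36476
c = -36476/-46488 ≈ 0.7846 J/(g·K)

c ≈ 0.785 J/(g·K)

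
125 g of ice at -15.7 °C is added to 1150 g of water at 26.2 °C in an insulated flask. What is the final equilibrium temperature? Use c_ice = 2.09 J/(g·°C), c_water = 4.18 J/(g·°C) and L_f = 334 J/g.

T_f ≈ 15.0 °C

Sum of m c ΔT and latent-heat terms is zero:
ice -15.7→0 °C: 125·2.09·15.7 = 4101.6; latent heat to melt: 125·334 = 41750; warm the meltwater: 522.5 T; water: 4807(T − 26.2)
5329.5 T = 125943 − 45852 = 80092
T ≈ 15.03 °C. Since T > 0 °C, the all-ice-melts assumption holds.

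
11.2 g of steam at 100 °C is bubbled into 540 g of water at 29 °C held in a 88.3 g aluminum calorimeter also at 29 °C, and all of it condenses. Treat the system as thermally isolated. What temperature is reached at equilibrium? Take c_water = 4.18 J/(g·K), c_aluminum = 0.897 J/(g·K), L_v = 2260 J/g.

T_f ≈ 41.0 °C

Net heat exchanged in the isolated system is zero:
condense steam: −11.2×2260 = −25312
  condensate cools 100→T: 11.2×4.18×(T − 100) = 46.82(T − 100)
  water warms: 540×4.18×(T − 29) = 2257.2(T − 29)
  aluminum cup: 88.3×0.897×(T − 29) = 79.21(T − 29)
2383.2 T = 25312 + 4681.6 + 67756 = 97749
T ≈ 41.02 °C — below 100 °C, confirming all the steam condensed.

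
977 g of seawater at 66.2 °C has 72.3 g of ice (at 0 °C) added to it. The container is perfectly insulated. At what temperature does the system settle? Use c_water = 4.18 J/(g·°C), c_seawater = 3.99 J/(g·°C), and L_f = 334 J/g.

Let T be the final temperature. ΣQ_i = 0:
melt ice: 72.3×334 = 24148; meltwater 0→T: 72.3×4.18×T = 302.21 T; seawater cools: 977×3.99×(T − 66.2) = 3898.2(T − 66.2)
4200.4 T = 258063 − 24148 = 233915
T ≈ 55.69 °C (positive, so assuming full melt was valid).

T_f ≈ 55.7 °C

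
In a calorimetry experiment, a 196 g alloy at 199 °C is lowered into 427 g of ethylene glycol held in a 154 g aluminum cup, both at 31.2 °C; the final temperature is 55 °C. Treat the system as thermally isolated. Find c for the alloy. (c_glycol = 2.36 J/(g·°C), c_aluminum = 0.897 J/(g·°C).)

c ≈ 0.966 J/(g·°C)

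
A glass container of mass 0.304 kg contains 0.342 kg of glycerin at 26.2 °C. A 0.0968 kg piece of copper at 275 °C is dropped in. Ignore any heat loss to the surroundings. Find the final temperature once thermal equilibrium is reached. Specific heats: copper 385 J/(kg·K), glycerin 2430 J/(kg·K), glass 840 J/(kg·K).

Heat gained plus heat lost sum to zero:
0.0968×385×(T − 275) + 0.342×2430×(T − 26.2) + 0.304×840×(T − 26.2) = 0
37.27(T − 275) + 831.06(T − 26.2) + 255.36(T − 26.2) = 0
1123.7 T = 38713
T ≈ 34.45 °C

T_f ≈ 34.5 °C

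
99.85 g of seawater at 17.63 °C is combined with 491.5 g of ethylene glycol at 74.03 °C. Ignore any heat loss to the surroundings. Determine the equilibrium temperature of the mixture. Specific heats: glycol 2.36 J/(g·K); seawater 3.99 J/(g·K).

T_f = Σ m_i c_i T_i / Σ m_i c_i:
T_f = (1159.9×74.03 + 398.4×17.63) / (1159.9 + 398.4)
    = 92894 / 1558.3 ≈ 59.61 °C

T_f ≈ 59.6 °C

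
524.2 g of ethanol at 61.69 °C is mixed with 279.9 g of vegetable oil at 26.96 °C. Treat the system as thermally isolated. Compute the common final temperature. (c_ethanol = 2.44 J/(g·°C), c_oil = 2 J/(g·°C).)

Taking heat into each body as positive, Σ m c ΔT = 0:
524.2·2.44·(T − 61.69) + 279.9·2·(T − 26.96) = 0
1279(T − 61.69) + 559.8(T − 26.96) = 0
(1279 + 559.8) T = 1279·61.69 + 559.8·26.96
T = 93997/1838.8 ≈ 51.12 °C

T_f ≈ 51.1 °C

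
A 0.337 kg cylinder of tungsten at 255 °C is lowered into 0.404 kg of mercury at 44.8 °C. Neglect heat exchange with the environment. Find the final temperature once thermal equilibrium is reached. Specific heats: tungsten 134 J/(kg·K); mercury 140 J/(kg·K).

Net heat exchanged in the isolated system is zero:
0.337×134×(T − 255) + 0.404×140×(T − 44.8) = 0
45.16(T − 255) + 56.56(T − 44.8) = 0
(45.16 + 56.56) T = 45.16×255 + 56.56×44.8
T = 14049 / 101.72 = 138 °C

T_f ≈ 138.1 °C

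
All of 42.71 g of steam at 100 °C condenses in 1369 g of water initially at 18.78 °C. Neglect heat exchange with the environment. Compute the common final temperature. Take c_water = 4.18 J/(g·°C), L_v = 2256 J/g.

T_f ≈ 37.6 °C

Energy balance with sensible and latent terms:
condense steam: −42.71·2256 = −96354
  condensed water 100 °C→T: 178.53(T − 100)
  water warms: 1369·4.18·(T − 18.78) = 5722.4(T − 18.78)
5900.9 T = 96354 + 17853 + 107467 = 221674
T ≈ 37.57 °C (< 100 °C, so full condensation is consistent).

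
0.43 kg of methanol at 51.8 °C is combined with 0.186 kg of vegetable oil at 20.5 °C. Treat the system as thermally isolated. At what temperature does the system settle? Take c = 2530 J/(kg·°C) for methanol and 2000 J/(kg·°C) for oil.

T_f ≈ 43.8 °C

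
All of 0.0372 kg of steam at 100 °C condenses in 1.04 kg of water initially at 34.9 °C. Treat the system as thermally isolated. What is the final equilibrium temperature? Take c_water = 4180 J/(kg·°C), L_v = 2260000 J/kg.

Net heat exchanged in the isolated system is zero:
steam→water at 100 °C releases m L_v = 0.0372·2260000 = 84072
  condensate cools 100→T: 0.0372·4180·(T − 100) = 155.5(T − 100)
  water warms: 1.04·4180·(T − 34.9) = 4347.2(T − 34.9)
4502.7 T = 84072 + 15550 + 151717 = 251339
T ≈ 55.82 °C (< 100 °C, so full condensation is consistent).

T_f ≈ 55.8 °C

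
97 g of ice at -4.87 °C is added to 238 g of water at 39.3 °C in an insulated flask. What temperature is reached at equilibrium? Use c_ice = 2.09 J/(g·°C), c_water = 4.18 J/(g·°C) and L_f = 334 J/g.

Sum of m c ΔT and latent-heat terms is zero:
ice -4.87→0 °C: 97·2.09·4.87 = 987.3; melt ice: 97·334 = 32398; warm the meltwater: 405.46 T; water cools: 238·4.18·(T − 39.3) = 994.84(T − 39.3)
1400.3 T = 39097 − 33385 = 5711.9
T ≈ 4.08 °C (positive, so assuming full melt was valid).

T_f ≈ 4.1 °C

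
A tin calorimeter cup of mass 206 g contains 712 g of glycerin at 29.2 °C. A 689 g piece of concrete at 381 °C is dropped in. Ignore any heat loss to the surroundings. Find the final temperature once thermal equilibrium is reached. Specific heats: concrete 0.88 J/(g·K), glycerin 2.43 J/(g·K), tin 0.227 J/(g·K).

Setting the total heat transfer to zero:
689*0.88*(T − 381) + 712*2.43*(T − 29.2) + 206*0.227*(T − 29.2) = 0
(606.32 + 1730.2 + 46.76) T = 606.32*381 + 1730.2*29.2 + 46.76*29.2
T = 282894/2383.2 ≈ 118.70 °C

T_f ≈ 118.7 °C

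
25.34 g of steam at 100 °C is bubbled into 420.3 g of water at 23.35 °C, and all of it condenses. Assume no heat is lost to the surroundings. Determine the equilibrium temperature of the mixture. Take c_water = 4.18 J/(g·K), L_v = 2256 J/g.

T_f ≈ 58.4 °C

Heat gained plus heat lost sum to zero:
steam→water at 100 °C releases m L_v = 25.34×2256 = 57167
  condensate cools 100→T: 25.34×4.18×(T − 100) = 105.92(T − 100)
  original water: 1756.9(T − 23.35)
1862.8 T = 57167 + 10592 + 41023 = 108782
T ≈ 58.40 °C (< 100 °C, so full condensation is consistent).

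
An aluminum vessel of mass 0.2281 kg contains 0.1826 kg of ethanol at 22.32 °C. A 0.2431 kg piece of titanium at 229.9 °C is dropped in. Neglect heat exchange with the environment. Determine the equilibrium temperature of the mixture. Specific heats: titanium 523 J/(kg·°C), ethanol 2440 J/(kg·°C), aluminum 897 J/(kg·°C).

T_f ≈ 56.3 °C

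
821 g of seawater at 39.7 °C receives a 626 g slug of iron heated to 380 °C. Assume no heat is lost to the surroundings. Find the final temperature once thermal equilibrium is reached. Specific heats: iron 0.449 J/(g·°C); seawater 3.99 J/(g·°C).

Heat gained plus heat lost sum to zero:
626*0.449*(T − 380) + 821*3.99*(T − 39.7) = 0
3556.9 T = 236857
T ≈ 66.59 °C

T_f ≈ 66.6 °C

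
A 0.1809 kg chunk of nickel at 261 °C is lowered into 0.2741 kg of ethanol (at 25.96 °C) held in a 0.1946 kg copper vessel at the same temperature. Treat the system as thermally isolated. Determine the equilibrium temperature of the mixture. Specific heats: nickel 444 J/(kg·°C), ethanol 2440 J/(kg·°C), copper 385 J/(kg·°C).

With ΣQ=0 the equilibrium temperature is the m·c-weighted mean:
T_f = (80.32×261 + 668.8×25.96 + 74.92×25.96) / (80.32 + 668.8 + 74.92)
    = 40271 / 824.04 ≈ 48.87 °C

T_f ≈ 48.9 °C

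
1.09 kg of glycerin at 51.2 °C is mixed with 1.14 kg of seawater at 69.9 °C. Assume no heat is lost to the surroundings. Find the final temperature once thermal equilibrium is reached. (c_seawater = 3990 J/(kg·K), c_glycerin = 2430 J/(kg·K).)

T_f ≈ 63.0 °C

Heat lost by the seawater equals heat gained by the glycerin:
1.14*3990*(69.9 − T) = 1.09*2430*(T − 51.2)
4548.6(69.9 − T) = 2648.7(T − 51.2)
7197.3 T = 453561  ⇒  T ≈ 63.02 °C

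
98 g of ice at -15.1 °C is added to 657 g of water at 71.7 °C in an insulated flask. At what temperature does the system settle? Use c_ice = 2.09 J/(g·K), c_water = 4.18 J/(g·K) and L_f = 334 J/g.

T_f ≈ 51.0 °C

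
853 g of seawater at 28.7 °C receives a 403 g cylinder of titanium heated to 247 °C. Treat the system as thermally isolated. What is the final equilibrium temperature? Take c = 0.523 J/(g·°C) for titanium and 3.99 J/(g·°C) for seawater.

Heat lost by the titanium equals heat gained by the seawater:
403×0.523×(247 − T) = 853×3.99×(T − 28.7)
210.77(247 − T) = 3403.5(T − 28.7)
3614.2 T = 149740  ⇒  T ≈ 41.43 °C

T_f ≈ 41.4 °C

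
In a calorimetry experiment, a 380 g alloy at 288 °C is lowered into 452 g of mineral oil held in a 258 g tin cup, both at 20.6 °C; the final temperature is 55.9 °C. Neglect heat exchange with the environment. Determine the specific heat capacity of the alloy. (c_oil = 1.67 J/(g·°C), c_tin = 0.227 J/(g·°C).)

c ≈ 0.326 J/(g·°C)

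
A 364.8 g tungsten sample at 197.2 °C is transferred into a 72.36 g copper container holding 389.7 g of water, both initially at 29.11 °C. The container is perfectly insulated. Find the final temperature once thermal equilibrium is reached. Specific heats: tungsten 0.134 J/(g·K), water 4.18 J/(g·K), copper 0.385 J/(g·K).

T_f ≈ 33.9 °C

Net heat exchanged in the isolated system is zero:
364.8*0.134*(T − 197.2) + 389.7*4.18*(T − 29.11) + 72.36*0.385*(T − 29.11) = 0
48.88(T − 197.2) + 1628.9(T − 29.11) + 27.86(T − 29.11) = 0
(48.88 + 1628.9 + 27.86) T = 48.88*197.2 + 1628.9*29.11 + 27.86*29.11
T ≈ 33.93 °C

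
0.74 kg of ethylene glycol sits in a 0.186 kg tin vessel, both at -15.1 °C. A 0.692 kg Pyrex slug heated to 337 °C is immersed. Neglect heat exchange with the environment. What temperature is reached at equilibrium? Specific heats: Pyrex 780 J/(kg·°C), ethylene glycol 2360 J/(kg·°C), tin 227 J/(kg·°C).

Setting the total heat transfer to zero:
0.692·780·(T − 337) + 0.74·2360·(T − (-15.1)) + 0.186·227·(T − (-15.1)) = 0
539.76(T − 337) + 1746.4(T − (-15.1)) + 42.22(T − (-15.1)) = 0
(539.76 + 1746.4 + 42.22) T = 539.76·337 + 1746.4·(-15.1) + 42.22·(-15.1)
T ≈ 66.52 °C

T_f ≈ 66.5 °C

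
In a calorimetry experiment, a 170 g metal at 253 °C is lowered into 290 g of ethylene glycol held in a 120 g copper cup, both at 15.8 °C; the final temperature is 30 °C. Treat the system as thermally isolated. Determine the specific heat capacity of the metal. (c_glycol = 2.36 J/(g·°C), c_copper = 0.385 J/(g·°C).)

c ≈ 0.274 J/(g·°C)

Let T be the final temperature. ΣQ_i = 0:
170×c×(30 − 253) + 290×2.36×(30 − 15.8) + 120×0.385×(30 − 15.8) = 0
-37910 c = -10375
c = -10375/-37910 ≈ 0.2737 J/(g·°C)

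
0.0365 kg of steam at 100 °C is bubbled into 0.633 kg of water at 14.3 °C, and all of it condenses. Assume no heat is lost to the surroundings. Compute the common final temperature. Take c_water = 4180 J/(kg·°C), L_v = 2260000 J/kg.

Net heat exchanged in the isolated system is zero:
steam→water at 100 °C releases m L_v = 0.0365×2260000 = 82490; condensate cools 100→T: 0.0365×4180×(T − 100) = 152.57(T − 100); original water: 2645.9(T − 14.3)
2798.5 T = 82490 + 15257 + 37837 = 135584
T ≈ 48.45 °C (< 100 °C, so full condensation is consistent).

T_f ≈ 48.4 °C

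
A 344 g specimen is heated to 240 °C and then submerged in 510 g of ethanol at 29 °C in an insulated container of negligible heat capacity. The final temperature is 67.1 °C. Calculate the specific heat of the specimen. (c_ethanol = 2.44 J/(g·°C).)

Setting the total heat transfer to zero:
344×c×(67.1 − 240) + 510×2.44×(67.1 − 29) = 0
-59478 c = -47412
c = -47412/-59478 ≈ 0.7971 J/(g·°C)

c ≈ 0.797 J/(g·°C)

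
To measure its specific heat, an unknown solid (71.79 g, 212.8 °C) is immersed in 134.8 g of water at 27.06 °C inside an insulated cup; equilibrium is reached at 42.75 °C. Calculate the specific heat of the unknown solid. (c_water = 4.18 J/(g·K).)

Energy conservation, ΣQ = 0:
71.79×c×(42.75 − 212.8) + 134.8×4.18×(42.75 − 27.06) = 0
-12208 c = -8840.8
c = -8840.8/-12208 ≈ 0.7242 J/(g·K)

c ≈ 0.724 J/(g·K)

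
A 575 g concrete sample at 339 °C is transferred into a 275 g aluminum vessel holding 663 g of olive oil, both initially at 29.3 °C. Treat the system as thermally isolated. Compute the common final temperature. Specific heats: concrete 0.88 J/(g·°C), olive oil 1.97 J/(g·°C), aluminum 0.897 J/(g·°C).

T_f ≈ 105.4 °C

Conservation of energy gives ΣQ = 0:
575×0.88×(T − 339) + 663×1.97×(T − 29.3) + 275×0.897×(T − 29.3) = 0
2058.8 T = 217031
T ≈ 105.42 °C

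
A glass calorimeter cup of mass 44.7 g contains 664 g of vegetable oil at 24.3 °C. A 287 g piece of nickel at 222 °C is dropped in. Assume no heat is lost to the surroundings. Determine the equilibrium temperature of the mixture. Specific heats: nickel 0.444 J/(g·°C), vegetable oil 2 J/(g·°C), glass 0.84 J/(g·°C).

T_f ≈ 41.2 °C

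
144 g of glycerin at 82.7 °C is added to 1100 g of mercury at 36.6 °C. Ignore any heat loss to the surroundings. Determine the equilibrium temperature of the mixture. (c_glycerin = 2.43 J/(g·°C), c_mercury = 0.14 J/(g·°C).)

T_f ≈ 68.6 °C

Set heat shed by the hot body equal to heat absorbed by the cold body:
144*2.43*(82.7 − T) = 1100*0.14*(T − 36.6)
349.92(82.7 − T) = 154(T − 36.6)
503.92 T = 34575  ⇒  T ≈ 68.61 °C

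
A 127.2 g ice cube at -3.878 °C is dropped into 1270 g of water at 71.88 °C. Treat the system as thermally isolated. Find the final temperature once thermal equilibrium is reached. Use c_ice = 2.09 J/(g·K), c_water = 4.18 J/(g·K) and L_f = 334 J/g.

T_f ≈ 57.9 °C

Let T be the final temperature. ΣQ_i = 0:
warm ice to 0 °C: 127.2×2.09×(0 − (-3.878)) = 1031; fusion: m_ice L_f = 127.2×334 = 42485; meltwater 0→T: 127.2×4.18×T = 531.7 T; water: 5308.6(T − 71.88)
5840.3 T = 381582 − 43516 = 338066
T ≈ 57.89 °C (positive, so assuming full melt was valid).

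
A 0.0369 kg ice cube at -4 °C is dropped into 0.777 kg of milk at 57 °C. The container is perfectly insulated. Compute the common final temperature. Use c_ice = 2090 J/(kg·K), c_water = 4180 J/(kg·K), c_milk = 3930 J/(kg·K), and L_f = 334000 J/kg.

T_f ≈ 50.3 °C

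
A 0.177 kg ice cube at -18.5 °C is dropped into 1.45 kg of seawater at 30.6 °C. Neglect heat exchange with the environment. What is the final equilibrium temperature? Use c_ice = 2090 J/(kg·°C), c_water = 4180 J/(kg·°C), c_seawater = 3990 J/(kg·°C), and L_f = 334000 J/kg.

T_f ≈ 17.0 °C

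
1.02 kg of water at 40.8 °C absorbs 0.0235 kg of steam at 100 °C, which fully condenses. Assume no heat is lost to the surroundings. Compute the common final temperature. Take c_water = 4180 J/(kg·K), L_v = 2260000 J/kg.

T_f ≈ 54.3 °C

Taking heat into each body as positive, Σ m c ΔT = 0:
condense steam: −0.0235·2260000 = −53110
  condensate cools 100→T: 0.0235·4180·(T − 100) = 98.23(T − 100)
  original water: 4263.6(T − 40.8)
4361.8 T = 53110 + 9823 + 173955 = 236888
T ≈ 54.31 °C (< 100 °C, so full condensation is consistent).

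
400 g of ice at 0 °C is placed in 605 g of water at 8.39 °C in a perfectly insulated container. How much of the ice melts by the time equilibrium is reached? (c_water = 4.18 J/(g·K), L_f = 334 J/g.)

Water can give up m c ΔT = 605·4.18·8.39 = 21217 J before reaching 0 °C.
Melting all 400 g of ice would need 400·334 = 133600 J.
21217 J < 133600 J, so only part of the ice melts and the system sits at 0 °C.
m_melted·334 = 21217  ⇒  m_melted ≈ 63.53 g.

m_melted ≈ 63.5 g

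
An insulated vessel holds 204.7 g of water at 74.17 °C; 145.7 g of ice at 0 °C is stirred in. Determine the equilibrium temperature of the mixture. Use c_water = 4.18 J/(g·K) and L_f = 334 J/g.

Conservation of energy gives ΣQ = 0:
fusion: m_ice L_f = 145.7·334 = 48664; warm the meltwater: 609.03 T; water: 855.65(T − 74.17)
1464.7 T = 63463 − 48664 = 14799
T ≈ 10.10 °C. Since T > 0 °C, the all-ice-melts assumption holds.

T_f ≈ 10.1 °C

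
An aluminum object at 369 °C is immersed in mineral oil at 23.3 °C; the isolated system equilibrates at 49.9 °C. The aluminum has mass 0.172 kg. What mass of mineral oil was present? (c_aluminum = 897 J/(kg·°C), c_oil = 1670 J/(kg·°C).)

|Q_aluminum| = |Q_oil|:
0.172·897·(369 − 49.9) = m·1670·(49.9 − 23.3)
44422 m = 49232  ⇒  m ≈ 1.108 kg

m ≈ 1.11 kg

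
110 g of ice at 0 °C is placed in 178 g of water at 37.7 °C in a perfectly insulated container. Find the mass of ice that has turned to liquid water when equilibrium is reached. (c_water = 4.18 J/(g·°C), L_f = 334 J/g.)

Heat available from the water dropping to 0 °C: 178×4.18×37.7 = 28050 J.
To melt every bit of ice: 110×334 = 36740 J.
Since 28050 < 36740 J, not all the ice melts; equilibrium is at 0 °C.
Mass melted = 28050/334 ≈ 83.98 g.

m_melted ≈ 84 g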